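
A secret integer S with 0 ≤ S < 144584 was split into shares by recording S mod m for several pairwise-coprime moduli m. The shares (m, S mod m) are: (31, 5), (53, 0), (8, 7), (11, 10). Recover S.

The moduli are pairwise coprime; N = 31·53·8·11 = 144584.
N/31 = 4664; 4664 ≡ 14 (mod 31); 14·20 ≡ 1, so inverse 20.
N/53 = 2728; 2728 ≡ 25 (mod 53); 25·17 ≡ 1, so inverse 17.
N/8 = 18073; 18073 ≡ 1 (mod 8), inverse 1.
N/11 = 13144; 13144 ≡ 10 (mod 11); 10·10 ≡ 1, so inverse 10.
S ≡ 5·4664·20 + 0·2728·17 + 7·18073·1 + 10·13144·10 = 1907311.
1907311 mod 144584 = 27719.

27719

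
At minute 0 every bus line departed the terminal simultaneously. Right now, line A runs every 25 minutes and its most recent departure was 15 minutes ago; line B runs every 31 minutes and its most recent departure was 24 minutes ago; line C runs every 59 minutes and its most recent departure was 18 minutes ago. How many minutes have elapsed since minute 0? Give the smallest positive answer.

18190

The moduli are pairwise coprime; N = 25·31·59 = 45725.
N/25 = 1829; 1829 ≡ 4 (mod 25); 4·19 ≡ 1, so inverse 19.
N/31 = 1475; 1475 ≡ 18 (mod 31); 18·19 ≡ 1, so inverse 19.
N/59 = 775; 775 ≡ 8 (mod 59); 8·37 ≡ 1, so inverse 37.
t ≡ 15·1829·19 + 24·1475·19 + 18·775·37 = 1710015.
1710015 mod 45725 = 18190.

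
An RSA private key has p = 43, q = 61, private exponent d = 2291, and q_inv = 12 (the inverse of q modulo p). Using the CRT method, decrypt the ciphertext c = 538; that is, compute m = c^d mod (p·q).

2268

d_p = d mod (p−1) = 2291 mod 42 = 23; d_q = d mod (q−1) = 11.
m₁ = c^(d_p) mod p: c ≡ 22 (mod 43), and 22^23 mod 43 = 32.
m₂ = c^(d_q) mod q: c ≡ 50 (mod 61), and 50^11 mod 61 = 11.
h = q_inv·(m₁ − m₂) mod p = 12·(32 − 11) mod 43 = 37.
m = m₂ + h·q = 11 + 37·61 = 2268.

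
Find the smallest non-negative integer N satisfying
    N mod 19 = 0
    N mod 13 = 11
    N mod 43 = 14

From N ≡ 0 (mod 19) write N = 0 + 19t. Substituting into N ≡ 11 (mod 13) gives 19t ≡ 11 (mod 13), and since 6⁻¹ ≡ 11 (mod 13), t ≡ 4. Hence N ≡ 0 + 19·4 = 76 (mod 247).
From N ≡ 76 (mod 247) write N = 76 + 247t. Substituting into N ≡ 14 (mod 43) gives 247t ≡ 24 (mod 43), and since 32⁻¹ ≡ 39 (mod 43), t ≡ 33. Hence N ≡ 76 + 247·33 = 8227 (mod 10621).

8227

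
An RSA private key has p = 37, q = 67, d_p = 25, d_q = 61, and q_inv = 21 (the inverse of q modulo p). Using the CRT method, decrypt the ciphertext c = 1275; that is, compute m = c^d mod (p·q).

m₁ = c^(d_p) mod p: c ≡ 17 (mod 37), and 17^25 mod 37 = 22.
m₂ = c^(d_q) mod q: c ≡ 2 (mod 67), and 2^61 mod 67 = 44.
h = q_inv·(m₁ − m₂) mod p = 21·(22 − 44) mod 37 = 19.
m = m₂ + h·q = 44 + 19·67 = 1317.

1317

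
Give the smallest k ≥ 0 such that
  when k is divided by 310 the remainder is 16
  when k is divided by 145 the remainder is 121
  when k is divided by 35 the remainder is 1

gcd(310, 145) = 5 and 5 | (121 − 16), so the pair is consistent; merging gives k ≡ 8386 (mod 8990), where 8990 = lcm(310, 145).
gcd(8990, 35) = 5 and 5 | (1 − 8386), so the pair is consistent; merging gives k ≡ 44346 (mod 62930), where 62930 = lcm(8990, 35).
The solution is unique modulo lcm(310, 145, 35) = 62930.

44346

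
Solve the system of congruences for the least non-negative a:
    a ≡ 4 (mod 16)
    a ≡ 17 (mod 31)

Combine the congruences pairwise.
From a ≡ 4 (mod 16) write a = 4 + 16t. Substituting into a ≡ 17 (mod 31) gives 16t ≡ 13 (mod 31), and since 16⁻¹ ≡ 2 (mod 31), t ≡ 26. Hence a ≡ 4 + 16·26 = 420 (mod 496).

420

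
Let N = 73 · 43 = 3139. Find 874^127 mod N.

874

Mod 73: 874 ≡ 71; by Fermat, exponent reduces to 127 mod 72 = 55; 71^55 ≡ 71 (mod 73).
Mod 43: 874 ≡ 14; by Fermat, exponent reduces to 127 mod 42 = 1; 14^1 ≡ 14 (mod 43).
Combine by CRT: x ≡ 71 (mod 73), x ≡ 14 (mod 43) ⇒ x ≡ 874 (mod 3139).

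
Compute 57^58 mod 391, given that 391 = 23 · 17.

Mod 23: 57 ≡ 11; by Fermat, exponent reduces to 58 mod 22 = 14; 11^14 ≡ 3 (mod 23).
Mod 17: 57 ≡ 6; by Fermat, exponent reduces to 58 mod 16 = 10; 6^10 ≡ 15 (mod 17).
Combine by CRT: x ≡ 3 (mod 23), x ≡ 15 (mod 17) ⇒ x ≡ 49 (mod 391).

49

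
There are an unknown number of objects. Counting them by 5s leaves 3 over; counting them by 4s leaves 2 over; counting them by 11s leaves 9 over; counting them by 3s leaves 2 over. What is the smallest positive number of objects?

218

The moduli are pairwise coprime; M = 5·4·11·3 = 660.
M/5 = 132; 132 ≡ 2 (mod 5); 2·3 ≡ 1, so inverse 3.
M/4 = 165; 165 ≡ 1 (mod 4), inverse 1.
M/11 = 60; 60 ≡ 5 (mod 11); 5·9 ≡ 1, so inverse 9.
M/3 = 220; 220 ≡ 1 (mod 3), inverse 1.
N ≡ 3·132·3 + 2·165·1 + 9·60·9 + 2·220·1 = 6818.
6818 mod 660 = 218.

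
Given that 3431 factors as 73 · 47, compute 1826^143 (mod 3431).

1899

Mod 73: 1826 ≡ 1; by Fermat, exponent reduces to 143 mod 72 = 71; 1^71 ≡ 1 (mod 73).
Mod 47: 1826 ≡ 40; by Fermat, exponent reduces to 143 mod 46 = 5; 40^5 ≡ 19 (mod 47).
Combine by CRT: x ≡ 1 (mod 73), x ≡ 19 (mod 47) ⇒ x ≡ 1899 (mod 3431).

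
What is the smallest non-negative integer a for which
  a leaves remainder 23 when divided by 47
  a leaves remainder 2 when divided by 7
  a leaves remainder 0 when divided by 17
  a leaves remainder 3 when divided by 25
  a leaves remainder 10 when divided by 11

From a ≡ 23 (mod 47) write a = 23 + 47t. Substituting into a ≡ 2 (mod 7) gives 47t ≡ 0 (mod 7), and since 5⁻¹ ≡ 3 (mod 7), t ≡ 0. Hence a ≡ 23 + 47·0 = 23 (mod 329).
From a ≡ 23 (mod 329) write a = 23 + 329t. Substituting into a ≡ 0 (mod 17) gives 329t ≡ 11 (mod 17), and since 6⁻¹ ≡ 3 (mod 17), t ≡ 16. Hence a ≡ 23 + 329·16 = 5287 (mod 5593).
From a ≡ 5287 (mod 5593) write a = 5287 + 5593t. Substituting into a ≡ 3 (mod 25) gives 5593t ≡ 16 (mod 25), and since 18⁻¹ ≡ 7 (mod 25), t ≡ 12. Hence a ≡ 5287 + 5593·12 = 72403 (mod 139825).
From a ≡ 72403 (mod 139825) write a = 72403 + 139825t. Substituting into a ≡ 10 (mod 11) gives 139825t ≡ 9 (mod 11), and since 4⁻¹ ≡ 3 (mod 11), t ≡ 5. Hence a ≡ 72403 + 139825·5 = 771528 (mod 1538075).

771528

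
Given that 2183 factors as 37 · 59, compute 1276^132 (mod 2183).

729

Mod 37: 1276 ≡ 18; by Fermat, exponent reduces to 132 mod 36 = 24; 18^24 ≡ 26 (mod 37).
Mod 59: 1276 ≡ 37; by Fermat, exponent reduces to 132 mod 58 = 16; 37^16 ≡ 21 (mod 59).
Combine by CRT: x ≡ 26 (mod 37), x ≡ 21 (mod 59) ⇒ x ≡ 729 (mod 2183).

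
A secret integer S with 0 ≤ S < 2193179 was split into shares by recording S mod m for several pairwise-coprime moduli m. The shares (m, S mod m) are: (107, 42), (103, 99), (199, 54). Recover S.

The moduli are pairwise coprime; N = 107·103·199 = 2193179.
N/107 = 20497; 20497 ≡ 60 (mod 107); 60·66 ≡ 1, so inverse 66.
N/103 = 21293; 21293 ≡ 75 (mod 103); 75·11 ≡ 1, so inverse 11.
N/199 = 11021; 11021 ≡ 76 (mod 199); 76·55 ≡ 1, so inverse 55.
S ≡ 42·20497·66 + 99·21293·11 + 54·11021·55 = 112738131.
112738131 mod 2193179 = 886002.

886002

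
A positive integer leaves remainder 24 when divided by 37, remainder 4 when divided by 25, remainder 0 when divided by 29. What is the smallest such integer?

The moduli are pairwise coprime; N = 37·25·29 = 26825.
N/37 = 725; 725 ≡ 22 (mod 37); 22·32 ≡ 1, so inverse 32.
N/25 = 1073; 1073 ≡ 23 (mod 25); 23·12 ≡ 1, so inverse 12.
N/29 = 925; 925 ≡ 26 (mod 29); 26·19 ≡ 1, so inverse 19.
t ≡ 24·725·32 + 4·1073·12 + 0·925·19 = 608304.
608304 mod 26825 = 18154.

18154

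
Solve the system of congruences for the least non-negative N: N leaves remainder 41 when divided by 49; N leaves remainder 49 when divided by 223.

From N ≡ 41 (mod 49) write N = 41 + 49t. Substituting into N ≡ 49 (mod 223) gives 49t ≡ 8 (mod 223), and since 49⁻¹ ≡ 132 (mod 223), t ≡ 164. Hence N ≡ 41 + 49·164 = 8077 (mod 10927).

8077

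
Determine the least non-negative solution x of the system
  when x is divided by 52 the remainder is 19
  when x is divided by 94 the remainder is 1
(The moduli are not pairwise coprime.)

1787

Combine the congruences pairwise.
gcd(52, 94) = 2 and 2 | (1 − 19), so the pair is consistent; merging gives x ≡ 1787 (mod 2444), where 2444 = lcm(52, 94).
The solution is unique modulo lcm(52, 94) = 2444.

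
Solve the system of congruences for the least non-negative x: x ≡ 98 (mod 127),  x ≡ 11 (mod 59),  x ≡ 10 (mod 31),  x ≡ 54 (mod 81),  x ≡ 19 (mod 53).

837299160

Combine the congruences pairwise.
From x ≡ 98 (mod 127) write x = 98 + 127t. Substituting into x ≡ 11 (mod 59) gives 127t ≡ 31 (mod 59), and since 9⁻¹ ≡ 46 (mod 59), t ≡ 10. Hence x ≡ 98 + 127·10 = 1368 (mod 7493).
From x ≡ 1368 (mod 7493) write x = 1368 + 7493t. Substituting into x ≡ 10 (mod 31) gives 7493t ≡ 6 (mod 31), and since 22⁻¹ ≡ 24 (mod 31), t ≡ 20. Hence x ≡ 1368 + 7493·20 = 151228 (mod 232283).
From x ≡ 151228 (mod 232283) write x = 151228 + 232283t. Substituting into x ≡ 54 (mod 81) gives 232283t ≡ 53 (mod 81), and since 56⁻¹ ≡ 68 (mod 81), t ≡ 40. Hence x ≡ 151228 + 232283·40 = 9442548 (mod 18814923).
From x ≡ 9442548 (mod 18814923) write x = 9442548 + 18814923t. Substituting into x ≡ 19 (mod 53) gives 18814923t ≡ 4 (mod 53), and since 29⁻¹ ≡ 11 (mod 53), t ≡ 44. Hence x ≡ 9442548 + 18814923·44 = 837299160 (mod 997190919).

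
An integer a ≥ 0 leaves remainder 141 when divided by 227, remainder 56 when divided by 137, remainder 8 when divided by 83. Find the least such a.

84585

From a ≡ 141 (mod 227) write a = 141 + 227t. Substituting into a ≡ 56 (mod 137) gives 227t ≡ 52 (mod 137), and since 90⁻¹ ≡ 102 (mod 137), t ≡ 98. Hence a ≡ 141 + 227·98 = 22387 (mod 31099).
From a ≡ 22387 (mod 31099) write a = 22387 + 31099t. Substituting into a ≡ 8 (mod 83) gives 31099t ≡ 31 (mod 83), and since 57⁻¹ ≡ 67 (mod 83), t ≡ 2. Hence a ≡ 22387 + 31099·2 = 84585 (mod 2581217).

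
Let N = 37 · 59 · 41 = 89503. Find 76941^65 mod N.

31692

Mod 37: 76941 ≡ 18; by Fermat, exponent reduces to 65 mod 36 = 29; 18^29 ≡ 20 (mod 37).
Mod 59: 76941 ≡ 5; by Fermat, exponent reduces to 65 mod 58 = 7; 5^7 ≡ 9 (mod 59).
Mod 41: 76941 ≡ 25; by Fermat, exponent reduces to 65 mod 40 = 25; 25^25 ≡ 40 (mod 41).
Combine by CRT: x ≡ 20 (mod 37), x ≡ 9 (mod 59), x ≡ 40 (mod 41) ⇒ x ≡ 31692 (mod 89503).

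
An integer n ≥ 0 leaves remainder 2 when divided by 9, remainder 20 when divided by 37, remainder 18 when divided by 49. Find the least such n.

3350

The moduli are pairwise coprime; M = 9·37·49 = 16317.
M/9 = 1813; 1813 ≡ 4 (mod 9); 4·7 ≡ 1, so inverse 7.
M/37 = 441; 441 ≡ 34 (mod 37); 34·12 ≡ 1, so inverse 12.
M/49 = 333; 333 ≡ 39 (mod 49); 39·44 ≡ 1, so inverse 44.
n ≡ 2·1813·7 + 20·441·12 + 18·333·44 = 394958.
394958 mod 16317 = 3350.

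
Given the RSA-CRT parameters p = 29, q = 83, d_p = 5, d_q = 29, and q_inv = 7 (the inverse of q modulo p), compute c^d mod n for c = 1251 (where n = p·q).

m₁ = c^(d_p) mod p: c ≡ 4 (mod 29), and 4^5 mod 29 = 9.
m₂ = c^(d_q) mod q: c ≡ 6 (mod 83), and 6^29 mod 83 = 39.
h = q_inv·(m₁ − m₂) mod p = 7·(9 − 39) mod 29 = 22.
m = m₂ + h·q = 39 + 22·83 = 1865.

1865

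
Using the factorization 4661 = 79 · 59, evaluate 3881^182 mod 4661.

1028

Mod 79: 3881 ≡ 10; by Fermat, exponent reduces to 182 mod 78 = 26; 10^26 ≡ 1 (mod 79).
Mod 59: 3881 ≡ 46; by Fermat, exponent reduces to 182 mod 58 = 8; 46^8 ≡ 25 (mod 59).
Combine by CRT: x ≡ 1 (mod 79), x ≡ 25 (mod 59) ⇒ x ≡ 1028 (mod 4661).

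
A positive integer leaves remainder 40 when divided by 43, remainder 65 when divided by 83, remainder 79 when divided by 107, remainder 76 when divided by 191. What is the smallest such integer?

The moduli are pairwise coprime; N = 43·83·107·191 = 72939653.
N/43 = 1696271; 1696271 ≡ 7 (mod 43); 7·37 ≡ 1, so inverse 37.
N/83 = 878791; 878791 ≡ 70 (mod 83); 70·51 ≡ 1, so inverse 51.
N/107 = 681679; 681679 ≡ 89 (mod 107); 89·101 ≡ 1, so inverse 101.
N/191 = 381883; 381883 ≡ 74 (mod 191); 74·111 ≡ 1, so inverse 111.
x ≡ 40·1696271·37 + 65·878791·51 + 79·681679·101 + 76·381883·111 = 14084354974.
14084354974 mod 72939653 = 7001945.

7001945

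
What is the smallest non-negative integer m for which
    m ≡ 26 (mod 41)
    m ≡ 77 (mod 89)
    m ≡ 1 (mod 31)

34876

The moduli are pairwise coprime; N = 41·89·31 = 113119.
N/41 = 2759; 2759 ≡ 12 (mod 41); 12·24 ≡ 1, so inverse 24.
N/89 = 1271; 1271 ≡ 25 (mod 89); 25·57 ≡ 1, so inverse 57.
N/31 = 3649; 3649 ≡ 22 (mod 31); 22·24 ≡ 1, so inverse 24.
m ≡ 26·2759·24 + 77·1271·57 + 1·3649·24 = 7387611.
7387611 mod 113119 = 34876.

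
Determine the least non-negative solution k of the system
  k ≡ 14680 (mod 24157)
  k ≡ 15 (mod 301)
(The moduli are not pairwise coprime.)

Combine the congruences pairwise.
gcd(24157, 301) = 7 and 7 | (15 − 14680), so the pair is consistent; merging gives k ≡ 135465 (mod 1038751), where 1038751 = lcm(24157, 301).
The solution is unique modulo lcm(24157, 301) = 1038751.

135465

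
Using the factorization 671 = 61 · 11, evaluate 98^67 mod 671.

175

Mod 61: 98 ≡ 37; by Fermat, exponent reduces to 67 mod 60 = 7; 37^7 ≡ 53 (mod 61).
Mod 11: 98 ≡ 10; by Fermat, exponent reduces to 67 mod 10 = 7; 10^7 ≡ 10 (mod 11).
Combine by CRT: x ≡ 53 (mod 61), x ≡ 10 (mod 11) ⇒ x ≡ 175 (mod 671).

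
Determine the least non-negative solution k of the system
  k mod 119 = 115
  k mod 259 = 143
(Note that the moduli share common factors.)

Combine the congruences pairwise.
gcd(119, 259) = 7 and 7 | (143 − 115), so the pair is consistent; merging gives k ≡ 2733 (mod 4403), where 4403 = lcm(119, 259).
The solution is unique modulo lcm(119, 259) = 4403.

2733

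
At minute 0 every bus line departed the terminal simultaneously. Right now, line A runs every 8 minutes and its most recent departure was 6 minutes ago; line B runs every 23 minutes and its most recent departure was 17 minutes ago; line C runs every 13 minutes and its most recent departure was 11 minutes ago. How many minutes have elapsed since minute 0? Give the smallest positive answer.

The moduli are pairwise coprime; N = 8·23·13 = 2392.
N/8 = 299; 299 ≡ 3 (mod 8); 3·3 ≡ 1, so inverse 3.
N/23 = 104; 104 ≡ 12 (mod 23); 12·2 ≡ 1, so inverse 2.
N/13 = 184; 184 ≡ 2 (mod 13); 2·7 ≡ 1, so inverse 7.
t ≡ 6·299·3 + 17·104·2 + 11·184·7 = 23086.
23086 mod 2392 = 1558.

1558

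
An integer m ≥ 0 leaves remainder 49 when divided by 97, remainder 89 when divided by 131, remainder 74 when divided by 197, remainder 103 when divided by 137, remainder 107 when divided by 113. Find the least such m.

9822279219

Combine the congruences pairwise.
From m ≡ 49 (mod 97) write m = 49 + 97t. Substituting into m ≡ 89 (mod 131) gives 97t ≡ 40 (mod 131), and since 97⁻¹ ≡ 104 (mod 131), t ≡ 99. Hence m ≡ 49 + 97·99 = 9652 (mod 12707).
From m ≡ 9652 (mod 12707) write m = 9652 + 12707t. Substituting into m ≡ 74 (mod 197) gives 12707t ≡ 75 (mod 197), and since 99⁻¹ ≡ 2 (mod 197), t ≡ 150. Hence m ≡ 9652 + 12707·150 = 1915702 (mod 2503279).
From m ≡ 1915702 (mod 2503279) write m = 1915702 + 2503279t. Substituting into m ≡ 103 (mod 137) gives 2503279t ≡ 72 (mod 137), and since 15⁻¹ ≡ 64 (mod 137), t ≡ 87. Hence m ≡ 1915702 + 2503279·87 = 219700975 (mod 342949223).
From m ≡ 219700975 (mod 342949223) write m = 219700975 + 342949223t. Substituting into m ≡ 107 (mod 113) gives 342949223t ≡ 60 (mod 113), and since 99⁻¹ ≡ 8 (mod 113), t ≡ 28. Hence m ≡ 219700975 + 342949223·28 = 9822279219 (mod 38753262199).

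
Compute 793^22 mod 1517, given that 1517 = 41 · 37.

Mod 41: 793 ≡ 14; 14^22 ≡ 9 (mod 41).
Mod 37: 793 ≡ 16; 16^22 ≡ 9 (mod 37).
Combine by CRT: x ≡ 9 (mod 41), x ≡ 9 (mod 37) ⇒ x ≡ 9 (mod 1517).

9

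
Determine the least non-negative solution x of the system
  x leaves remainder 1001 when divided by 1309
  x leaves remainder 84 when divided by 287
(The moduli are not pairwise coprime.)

gcd(1309, 287) = 7 and 7 | (84 − 1001), so the pair is consistent; merging gives x ≡ 7546 (mod 53669), where 53669 = lcm(1309, 287).
The solution is unique modulo lcm(1309, 287) = 53669.

7546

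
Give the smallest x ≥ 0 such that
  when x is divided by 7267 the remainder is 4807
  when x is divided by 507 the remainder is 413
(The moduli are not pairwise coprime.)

gcd(7267, 507) = 169 and 169 | (413 − 4807), so the pair is consistent; merging gives x ≡ 12074 (mod 21801), where 21801 = lcm(7267, 507).
The solution is unique modulo lcm(7267, 507) = 21801.

12074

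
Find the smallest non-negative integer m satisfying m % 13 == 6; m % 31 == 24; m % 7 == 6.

2008

From m ≡ 6 (mod 13) write m = 6 + 13t. Substituting into m ≡ 24 (mod 31) gives 13t ≡ 18 (mod 31), and since 13⁻¹ ≡ 12 (mod 31), t ≡ 30. Hence m ≡ 6 + 13·30 = 396 (mod 403).
From m ≡ 396 (mod 403) write m = 396 + 403t. Substituting into m ≡ 6 (mod 7) gives 403t ≡ 2 (mod 7), and since 4⁻¹ ≡ 2 (mod 7), t ≡ 4. Hence m ≡ 396 + 403·4 = 2008 (mod 2821).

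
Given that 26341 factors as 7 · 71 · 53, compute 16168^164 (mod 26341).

13822

Mod 7: 16168 ≡ 5; by Fermat, exponent reduces to 164 mod 6 = 2; 5^2 ≡ 4 (mod 7).
Mod 71: 16168 ≡ 51; by Fermat, exponent reduces to 164 mod 70 = 24; 51^24 ≡ 48 (mod 71).
Mod 53: 16168 ≡ 3; by Fermat, exponent reduces to 164 mod 52 = 8; 3^8 ≡ 42 (mod 53).
Combine by CRT: x ≡ 4 (mod 7), x ≡ 48 (mod 71), x ≡ 42 (mod 53) ⇒ x ≡ 13822 (mod 26341).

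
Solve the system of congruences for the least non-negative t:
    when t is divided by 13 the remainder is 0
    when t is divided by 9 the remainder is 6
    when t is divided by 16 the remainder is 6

Combine the congruences pairwise.
From t ≡ 0 (mod 13) write t = 0 + 13s. Substituting into t ≡ 6 (mod 9) gives 13s ≡ 6 (mod 9), and since 4⁻¹ ≡ 7 (mod 9), s ≡ 6. Hence t ≡ 0 + 13·6 = 78 (mod 117).
From t ≡ 78 (mod 117) write t = 78 + 117s. Substituting into t ≡ 6 (mod 16) gives 117s ≡ 8 (mod 16), and since 5⁻¹ ≡ 13 (mod 16), s ≡ 8. Hence t ≡ 78 + 117·8 = 1014 (mod 1872).

1014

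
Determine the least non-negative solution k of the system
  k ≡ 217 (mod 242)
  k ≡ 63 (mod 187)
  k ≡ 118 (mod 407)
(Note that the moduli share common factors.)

gcd(242, 187) = 11 and 11 | (63 − 217), so the pair is consistent; merging gives k ≡ 1185 (mod 4114), where 4114 = lcm(242, 187).
gcd(4114, 407) = 11 and 11 | (118 − 1185), so the pair is consistent; merging gives k ≡ 91693 (mod 152218), where 152218 = lcm(4114, 407).
The solution is unique modulo lcm(242, 187, 407) = 152218.

91693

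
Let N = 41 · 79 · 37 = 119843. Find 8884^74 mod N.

Mod 41: 8884 ≡ 28; by Fermat, exponent reduces to 74 mod 40 = 34; 28^34 ≡ 21 (mod 41).
Mod 79: 8884 ≡ 36; 36^74 ≡ 26 (mod 79).
Mod 37: 8884 ≡ 4; by Fermat, exponent reduces to 74 mod 36 = 2; 4^2 ≡ 16 (mod 37).
Combine by CRT: x ≡ 21 (mod 41), x ≡ 26 (mod 79), x ≡ 16 (mod 37) ⇒ x ≡ 67097 (mod 119843).

67097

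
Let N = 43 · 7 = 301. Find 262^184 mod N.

Mod 43: 262 ≡ 4; by Fermat, exponent reduces to 184 mod 42 = 16; 4^16 ≡ 16 (mod 43).
Mod 7: 262 ≡ 3; by Fermat, exponent reduces to 184 mod 6 = 4; 3^4 ≡ 4 (mod 7).
Combine by CRT: x ≡ 16 (mod 43), x ≡ 4 (mod 7) ⇒ x ≡ 102 (mod 301).

102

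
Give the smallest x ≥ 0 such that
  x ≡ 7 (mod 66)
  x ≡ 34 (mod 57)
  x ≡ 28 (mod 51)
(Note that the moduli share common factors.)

7729

gcd(66, 57) = 3 and 3 | (34 − 7), so the pair is consistent; merging gives x ≡ 205 (mod 1254), where 1254 = lcm(66, 57).
gcd(1254, 51) = 3 and 3 | (28 − 205), so the pair is consistent; merging gives x ≡ 7729 (mod 21318), where 21318 = lcm(1254, 51).
The solution is unique modulo lcm(66, 57, 51) = 21318.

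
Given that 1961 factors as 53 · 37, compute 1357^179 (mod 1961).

Mod 53: 1357 ≡ 32; by Fermat, exponent reduces to 179 mod 52 = 23; 32^23 ≡ 34 (mod 53).
Mod 37: 1357 ≡ 25; by Fermat, exponent reduces to 179 mod 36 = 35; 25^35 ≡ 3 (mod 37).
Combine by CRT: x ≡ 34 (mod 53), x ≡ 3 (mod 37) ⇒ x ≡ 299 (mod 1961).

299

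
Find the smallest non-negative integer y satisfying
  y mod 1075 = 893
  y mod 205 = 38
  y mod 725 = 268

1176943

gcd(1075, 205) = 5 and 5 | (38 − 893), so the pair is consistent; merging gives y ≡ 30993 (mod 44075), where 44075 = lcm(1075, 205).
gcd(44075, 725) = 25 and 25 | (268 − 30993), so the pair is consistent; merging gives y ≡ 1176943 (mod 1278175), where 1278175 = lcm(44075, 725).
The solution is unique modulo lcm(1075, 205, 725) = 1278175.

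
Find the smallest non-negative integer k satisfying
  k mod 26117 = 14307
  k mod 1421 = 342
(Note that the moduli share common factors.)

gcd(26117, 1421) = 49 and 49 | (342 − 14307), so the pair is consistent; merging gives k ≡ 301594 (mod 757393), where 757393 = lcm(26117, 1421).
The solution is unique modulo lcm(26117, 1421) = 757393.

301594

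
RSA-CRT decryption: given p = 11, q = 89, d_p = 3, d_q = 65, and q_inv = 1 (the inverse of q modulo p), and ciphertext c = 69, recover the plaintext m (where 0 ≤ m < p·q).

49

m₁ = c^(d_p) mod p: c ≡ 3 (mod 11), and 3^3 mod 11 = 5.
m₂ = c^(d_q) mod q: c ≡ 69 (mod 89), and 69^65 mod 89 = 49.
h = q_inv·(m₁ − m₂) mod p = 1·(5 − 49) mod 11 = 0.
m = m₂ + h·q = 49 + 0·89 = 49.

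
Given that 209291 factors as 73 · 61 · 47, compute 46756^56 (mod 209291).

134521

Mod 73: 46756 ≡ 36; 36^56 ≡ 55 (mod 73).
Mod 61: 46756 ≡ 30; 30^56 ≡ 16 (mod 61).
Mod 47: 46756 ≡ 38; by Fermat, exponent reduces to 56 mod 46 = 10; 38^10 ≡ 7 (mod 47).
Combine by CRT: x ≡ 55 (mod 73), x ≡ 16 (mod 61), x ≡ 7 (mod 47) ⇒ x ≡ 134521 (mod 209291).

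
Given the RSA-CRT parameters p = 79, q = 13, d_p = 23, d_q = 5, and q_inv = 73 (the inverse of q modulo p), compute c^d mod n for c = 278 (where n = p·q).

486

m₁ = c^(d_p) mod p: c ≡ 41 (mod 79), and 41^23 mod 79 = 12.
m₂ = c^(d_q) mod q: c ≡ 5 (mod 13), and 5^5 mod 13 = 5.
h = q_inv·(m₁ − m₂) mod p = 73·(12 − 5) mod 79 = 37.
m = m₂ + h·q = 5 + 37·13 = 486.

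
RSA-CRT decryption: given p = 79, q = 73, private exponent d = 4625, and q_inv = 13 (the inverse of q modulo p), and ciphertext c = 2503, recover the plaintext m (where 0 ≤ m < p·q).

d_p = d mod (p−1) = 4625 mod 78 = 23; d_q = d mod (q−1) = 17.
m₁ = c^(d_p) mod p: c ≡ 54 (mod 79), and 54^23 mod 79 = 6.
m₂ = c^(d_q) mod q: c ≡ 21 (mod 73), and 21^17 mod 73 = 30.
h = q_inv·(m₁ − m₂) mod p = 13·(6 − 30) mod 79 = 4.
m = m₂ + h·q = 30 + 4·73 = 322.

322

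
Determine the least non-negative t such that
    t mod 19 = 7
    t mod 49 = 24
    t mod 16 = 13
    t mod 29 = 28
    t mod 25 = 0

The moduli are pairwise coprime; N = 19·49·16·29·25 = 10799600.
N/19 = 568400; 568400 ≡ 15 (mod 19); 15·14 ≡ 1, so inverse 14.
N/49 = 220400; 220400 ≡ 47 (mod 49); 47·24 ≡ 1, so inverse 24.
N/16 = 674975; 674975 ≡ 15 (mod 16); 15·15 ≡ 1, so inverse 15.
N/29 = 372400; 372400 ≡ 11 (mod 29); 11·8 ≡ 1, so inverse 8.
N/25 = 431984; 431984 ≡ 9 (mod 25); 9·14 ≡ 1, so inverse 14.
t ≡ 7·568400·14 + 24·220400·24 + 13·674975·15 + 28·372400·8 + 0·431984·14 = 397691325.
397691325 mod 10799600 = 8905725.

8905725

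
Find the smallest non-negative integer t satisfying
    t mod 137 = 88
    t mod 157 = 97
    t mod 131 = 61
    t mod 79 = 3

30302981

The moduli are pairwise coprime; N = 137·157·131·79 = 222596641.
N/137 = 1624793; 1624793 ≡ 110 (mod 137); 110·71 ≡ 1, so inverse 71.
N/157 = 1417813; 1417813 ≡ 103 (mod 157); 103·125 ≡ 1, so inverse 125.
N/131 = 1699211; 1699211 ≡ 10 (mod 131); 10·118 ≡ 1, so inverse 118.
N/79 = 2817679; 2817679 ≡ 65 (mod 79); 65·62 ≡ 1, so inverse 62.
t ≡ 88·1624793·71 + 97·1417813·125 + 61·1699211·118 + 3·2817679·62 = 40097698361.
40097698361 mod 222596641 = 30302981.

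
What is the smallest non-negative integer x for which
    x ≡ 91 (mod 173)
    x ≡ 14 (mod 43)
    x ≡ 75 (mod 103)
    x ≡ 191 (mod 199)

132214995

The moduli are pairwise coprime; N = 173·43·103·199 = 152477183.
N/173 = 881371; 881371 ≡ 109 (mod 173); 109·100 ≡ 1, so inverse 100.
N/43 = 3545981; 3545981 ≡ 29 (mod 43); 29·3 ≡ 1, so inverse 3.
N/103 = 1480361; 1480361 ≡ 45 (mod 103); 45·87 ≡ 1, so inverse 87.
N/199 = 766217; 766217 ≡ 67 (mod 199); 67·101 ≡ 1, so inverse 101.
x ≡ 91·881371·100 + 14·3545981·3 + 75·1480361·87 + 191·766217·101 = 32609854974.
32609854974 mod 152477183 = 132214995.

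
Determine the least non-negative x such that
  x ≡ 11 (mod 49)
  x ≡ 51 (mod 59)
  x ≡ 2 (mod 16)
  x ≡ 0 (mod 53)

The moduli are pairwise coprime; N = 49·59·16·53 = 2451568.
N/49 = 50032; 50032 ≡ 3 (mod 49); 3·33 ≡ 1, so inverse 33.
N/59 = 41552; 41552 ≡ 16 (mod 59); 16·48 ≡ 1, so inverse 48.
N/16 = 153223; 153223 ≡ 7 (mod 16); 7·7 ≡ 1, so inverse 7.
N/53 = 46256; 46256 ≡ 40 (mod 53); 40·4 ≡ 1, so inverse 4.
x ≡ 11·50032·33 + 51·41552·48 + 2·153223·7 + 0·46256·4 = 122026034.
122026034 mod 2451568 = 1899202.

1899202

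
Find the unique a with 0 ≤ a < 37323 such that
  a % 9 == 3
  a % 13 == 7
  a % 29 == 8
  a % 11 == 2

From a ≡ 3 (mod 9) write a = 3 + 9t. Substituting into a ≡ 7 (mod 13) gives 9t ≡ 4 (mod 13), and since 9⁻¹ ≡ 3 (mod 13), t ≡ 12. Hence a ≡ 3 + 9·12 = 111 (mod 117).
From a ≡ 111 (mod 117) write a = 111 + 117t. Substituting into a ≡ 8 (mod 29) gives 117t ≡ 13 (mod 29), and since 1⁻¹ ≡ 1 (mod 29), t ≡ 13. Hence a ≡ 111 + 117·13 = 1632 (mod 3393).
From a ≡ 1632 (mod 3393) write a = 1632 + 3393t. Substituting into a ≡ 2 (mod 11) gives 3393t ≡ 9 (mod 11), and since 5⁻¹ ≡ 9 (mod 11), t ≡ 4. Hence a ≡ 1632 + 3393·4 = 15204 (mod 37323).

15204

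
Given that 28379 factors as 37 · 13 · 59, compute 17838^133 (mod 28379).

16902

Mod 37: 17838 ≡ 4; by Fermat, exponent reduces to 133 mod 36 = 25; 4^25 ≡ 30 (mod 37).
Mod 13: 17838 ≡ 2; by Fermat, exponent reduces to 133 mod 12 = 1; 2^1 ≡ 2 (mod 13).
Mod 59: 17838 ≡ 20; by Fermat, exponent reduces to 133 mod 58 = 17; 20^17 ≡ 28 (mod 59).
Combine by CRT: x ≡ 30 (mod 37), x ≡ 2 (mod 13), x ≡ 28 (mod 59) ⇒ x ≡ 16902 (mod 28379).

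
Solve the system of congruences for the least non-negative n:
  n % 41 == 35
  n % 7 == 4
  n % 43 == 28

The moduli are pairwise coprime; M = 41·7·43 = 12341.
M/41 = 301; 301 ≡ 14 (mod 41); 14·3 ≡ 1, so inverse 3.
M/7 = 1763; 1763 ≡ 6 (mod 7); 6·6 ≡ 1, so inverse 6.
M/43 = 287; 287 ≡ 29 (mod 43); 29·3 ≡ 1, so inverse 3.
n ≡ 35·301·3 + 4·1763·6 + 28·287·3 = 98025.
98025 mod 12341 = 11638.

11638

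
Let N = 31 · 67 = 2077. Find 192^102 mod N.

Mod 31: 192 ≡ 6; by Fermat, exponent reduces to 102 mod 30 = 12; 6^12 ≡ 1 (mod 31).
Mod 67: 192 ≡ 58; by Fermat, exponent reduces to 102 mod 66 = 36; 58^36 ≡ 59 (mod 67).
Combine by CRT: x ≡ 1 (mod 31), x ≡ 59 (mod 67) ⇒ x ≡ 528 (mod 2077).

528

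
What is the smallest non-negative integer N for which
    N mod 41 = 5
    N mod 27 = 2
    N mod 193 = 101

Combine the congruences pairwise.
From N ≡ 5 (mod 41) write N = 5 + 41t. Substituting into N ≡ 2 (mod 27) gives 41t ≡ 24 (mod 27), and since 14⁻¹ ≡ 2 (mod 27), t ≡ 21. Hence N ≡ 5 + 41·21 = 866 (mod 1107).
From N ≡ 866 (mod 1107) write N = 866 + 1107t. Substituting into N ≡ 101 (mod 193) gives 1107t ≡ 7 (mod 193), and since 142⁻¹ ≡ 140 (mod 193), t ≡ 15. Hence N ≡ 866 + 1107·15 = 17471 (mod 213651).

17471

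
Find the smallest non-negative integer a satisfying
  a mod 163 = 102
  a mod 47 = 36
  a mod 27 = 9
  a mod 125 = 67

Combine the congruences pairwise.
From a ≡ 102 (mod 163) write a = 102 + 163t. Substituting into a ≡ 36 (mod 47) gives 163t ≡ 28 (mod 47), and since 22⁻¹ ≡ 15 (mod 47), t ≡ 44. Hence a ≡ 102 + 163·44 = 7274 (mod 7661).
From a ≡ 7274 (mod 7661) write a = 7274 + 7661t. Substituting into a ≡ 9 (mod 27) gives 7661t ≡ 25 (mod 27), and since 20⁻¹ ≡ 23 (mod 27), t ≡ 8. Hence a ≡ 7274 + 7661·8 = 68562 (mod 206847).
From a ≡ 68562 (mod 206847) write a = 68562 + 206847t. Substituting into a ≡ 67 (mod 125) gives 206847t ≡ 5 (mod 125), and since 97⁻¹ ≡ 58 (mod 125), t ≡ 40. Hence a ≡ 68562 + 206847·40 = 8342442 (mod 25855875).

8342442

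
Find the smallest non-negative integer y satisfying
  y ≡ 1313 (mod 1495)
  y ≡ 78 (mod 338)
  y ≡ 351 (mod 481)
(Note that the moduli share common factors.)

1384188

Combine the congruences pairwise.
gcd(1495, 338) = 13 and 13 | (78 − 1313), so the pair is consistent; merging gives y ≡ 23738 (mod 38870), where 38870 = lcm(1495, 338).
gcd(38870, 481) = 13 and 13 | (351 − 23738), so the pair is consistent; merging gives y ≡ 1384188 (mod 1438190), where 1438190 = lcm(38870, 481).
The solution is unique modulo lcm(1495, 338, 481) = 1438190.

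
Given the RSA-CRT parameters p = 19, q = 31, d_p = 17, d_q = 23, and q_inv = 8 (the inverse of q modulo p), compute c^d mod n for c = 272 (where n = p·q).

548

m₁ = c^(d_p) mod p: c ≡ 6 (mod 19), and 6^17 mod 19 = 16.
m₂ = c^(d_q) mod q: c ≡ 24 (mod 31), and 24^23 mod 31 = 21.
h = q_inv·(m₁ − m₂) mod p = 8·(16 − 21) mod 19 = 17.
m = m₂ + h·q = 21 + 17·31 = 548.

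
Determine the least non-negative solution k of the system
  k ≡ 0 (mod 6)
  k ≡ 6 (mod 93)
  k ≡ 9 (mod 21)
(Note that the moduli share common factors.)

1122

Combine the congruences pairwise.
gcd(6, 93) = 3 and 3 | (6 − 0), so the pair is consistent; merging gives k ≡ 6 (mod 186), where 186 = lcm(6, 93).
gcd(186, 21) = 3 and 3 | (9 − 6), so the pair is consistent; merging gives k ≡ 1122 (mod 1302), where 1302 = lcm(186, 21).
The solution is unique modulo lcm(6, 93, 21) = 1302.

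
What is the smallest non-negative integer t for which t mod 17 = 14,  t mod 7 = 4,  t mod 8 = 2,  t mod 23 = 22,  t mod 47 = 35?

The moduli are pairwise coprime; N = 17·7·8·23·47 = 1029112.
N/17 = 60536; 60536 ≡ 16 (mod 17); 16·16 ≡ 1, so inverse 16.
N/7 = 147016; 147016 ≡ 2 (mod 7); 2·4 ≡ 1, so inverse 4.
N/8 = 128639; 128639 ≡ 7 (mod 8); 7·7 ≡ 1, so inverse 7.
N/23 = 44744; 44744 ≡ 9 (mod 23); 9·18 ≡ 1, so inverse 18.
N/47 = 21896; 21896 ≡ 41 (mod 47); 41·39 ≡ 1, so inverse 39.
t ≡ 14·60536·16 + 4·147016·4 + 2·128639·7 + 22·44744·18 + 35·21896·39 = 65319930.
65319930 mod 1029112 = 485874.

485874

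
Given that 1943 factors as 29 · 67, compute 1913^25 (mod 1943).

1913

Mod 29: 1913 ≡ 28; 28^25 ≡ 28 (mod 29).
Mod 67: 1913 ≡ 37; 37^25 ≡ 37 (mod 67).
Combine by CRT: x ≡ 28 (mod 29), x ≡ 37 (mod 67) ⇒ x ≡ 1913 (mod 1943).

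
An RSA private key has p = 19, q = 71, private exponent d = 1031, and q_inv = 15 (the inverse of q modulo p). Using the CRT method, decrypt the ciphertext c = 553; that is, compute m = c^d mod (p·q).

1191

d_p = d mod (p−1) = 1031 mod 18 = 5; d_q = d mod (q−1) = 51.
m₁ = c^(d_p) mod p: c ≡ 2 (mod 19), and 2^5 mod 19 = 13.
m₂ = c^(d_q) mod q: c ≡ 56 (mod 71), and 56^51 mod 71 = 55.
h = q_inv·(m₁ − m₂) mod p = 15·(13 − 55) mod 19 = 16.
m = m₂ + h·q = 55 + 16·71 = 1191.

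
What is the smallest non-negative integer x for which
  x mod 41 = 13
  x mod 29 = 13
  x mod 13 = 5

From x ≡ 13 (mod 41) write x = 13 + 41t. Substituting into x ≡ 13 (mod 29) gives 41t ≡ 0 (mod 29), and since 12⁻¹ ≡ 17 (mod 29), t ≡ 0. Hence x ≡ 13 + 41·0 = 13 (mod 1189).
From x ≡ 13 (mod 1189) write x = 13 + 1189t. Substituting into x ≡ 5 (mod 13) gives 1189t ≡ 5 (mod 13), and since 6⁻¹ ≡ 11 (mod 13), t ≡ 3. Hence x ≡ 13 + 1189·3 = 3580 (mod 15457).

3580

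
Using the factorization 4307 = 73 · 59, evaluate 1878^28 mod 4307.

Mod 73: 1878 ≡ 53; 53^28 ≡ 71 (mod 73).
Mod 59: 1878 ≡ 49; 49^28 ≡ 53 (mod 59).
Combine by CRT: x ≡ 71 (mod 73), x ≡ 53 (mod 59) ⇒ x ≡ 1823 (mod 4307).

1823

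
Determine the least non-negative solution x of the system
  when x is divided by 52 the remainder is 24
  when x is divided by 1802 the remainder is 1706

gcd(52, 1802) = 2 and 2 | (1706 − 24), so the pair is consistent; merging gives x ≡ 3508 (mod 46852), where 46852 = lcm(52, 1802).
The solution is unique modulo lcm(52, 1802) = 46852.

3508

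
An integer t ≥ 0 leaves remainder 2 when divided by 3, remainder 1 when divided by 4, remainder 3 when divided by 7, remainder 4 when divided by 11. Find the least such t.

521

From t ≡ 2 (mod 3) write t = 2 + 3s. Substituting into t ≡ 1 (mod 4) gives 3s ≡ 3 (mod 4), and since 3⁻¹ ≡ 3 (mod 4), s ≡ 1. Hence t ≡ 2 + 3·1 = 5 (mod 12).
From t ≡ 5 (mod 12) write t = 5 + 12s. Substituting into t ≡ 3 (mod 7) gives 12s ≡ 5 (mod 7), and since 5⁻¹ ≡ 3 (mod 7), s ≡ 1. Hence t ≡ 5 + 12·1 = 17 (mod 84).
From t ≡ 17 (mod 84) write t = 17 + 84s. Substituting into t ≡ 4 (mod 11) gives 84s ≡ 9 (mod 11), and since 7⁻¹ ≡ 8 (mod 11), s ≡ 6. Hence t ≡ 17 + 84·6 = 521 (mod 924).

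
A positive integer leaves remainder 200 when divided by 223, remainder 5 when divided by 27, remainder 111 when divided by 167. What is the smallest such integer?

The moduli are pairwise coprime; N = 223·27·167 = 1005507.
N/223 = 4509; 4509 ≡ 49 (mod 223); 49·132 ≡ 1, so inverse 132.
N/27 = 37241; 37241 ≡ 8 (mod 27); 8·17 ≡ 1, so inverse 17.
N/167 = 6021; 6021 ≡ 9 (mod 167); 9·130 ≡ 1, so inverse 130.
x ≡ 200·4509·132 + 5·37241·17 + 111·6021·130 = 209086115.
209086115 mod 1005507 = 946166.

946166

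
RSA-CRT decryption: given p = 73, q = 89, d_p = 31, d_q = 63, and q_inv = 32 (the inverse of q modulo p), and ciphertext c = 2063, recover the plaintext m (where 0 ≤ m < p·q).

4228

m₁ = c^(d_p) mod p: c ≡ 19 (mod 73), and 19^31 mod 73 = 67.
m₂ = c^(d_q) mod q: c ≡ 16 (mod 89), and 16^63 mod 89 = 45.
h = q_inv·(m₁ − m₂) mod p = 32·(67 − 45) mod 73 = 47.
m = m₂ + h·q = 45 + 47·89 = 4228.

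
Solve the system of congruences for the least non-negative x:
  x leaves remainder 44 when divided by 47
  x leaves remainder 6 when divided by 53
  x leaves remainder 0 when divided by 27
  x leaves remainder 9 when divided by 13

The moduli are pairwise coprime; N = 47·53·27·13 = 874341.
N/47 = 18603; 18603 ≡ 38 (mod 47); 38·26 ≡ 1, so inverse 26.
N/53 = 16497; 16497 ≡ 14 (mod 53); 14·19 ≡ 1, so inverse 19.
N/27 = 32383; 32383 ≡ 10 (mod 27); 10·19 ≡ 1, so inverse 19.
N/13 = 67257; 67257 ≡ 8 (mod 13); 8·5 ≡ 1, so inverse 5.
x ≡ 44·18603·26 + 6·16497·19 + 0·32383·19 + 9·67257·5 = 26189055.
26189055 mod 874341 = 833166.

833166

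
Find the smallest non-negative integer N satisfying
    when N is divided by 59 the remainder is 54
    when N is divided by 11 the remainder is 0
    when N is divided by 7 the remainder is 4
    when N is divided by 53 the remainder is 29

180653

The moduli are pairwise coprime; M = 59·11·7·53 = 240779.
M/59 = 4081; 4081 ≡ 10 (mod 59); 10·6 ≡ 1, so inverse 6.
M/11 = 21889; 21889 ≡ 10 (mod 11); 10·10 ≡ 1, so inverse 10.
M/7 = 34397; 34397 ≡ 6 (mod 7); 6·6 ≡ 1, so inverse 6.
M/53 = 4543; 4543 ≡ 38 (mod 53); 38·7 ≡ 1, so inverse 7.
N ≡ 54·4081·6 + 0·21889·10 + 4·34397·6 + 29·4543·7 = 3070001.
3070001 mod 240779 = 180653.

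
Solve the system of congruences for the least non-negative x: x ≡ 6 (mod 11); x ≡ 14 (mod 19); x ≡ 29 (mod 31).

3966

The moduli are pairwise coprime; N = 11·19·31 = 6479.
N/11 = 589; 589 ≡ 6 (mod 11); 6·2 ≡ 1, so inverse 2.
N/19 = 341; 341 ≡ 18 (mod 19); 18·18 ≡ 1, so inverse 18.
N/31 = 209; 209 ≡ 23 (mod 31); 23·27 ≡ 1, so inverse 27.
x ≡ 6·589·2 + 14·341·18 + 29·209·27 = 256647.
256647 mod 6479 = 3966.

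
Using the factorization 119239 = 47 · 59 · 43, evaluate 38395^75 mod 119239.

Mod 47: 38395 ≡ 43; by Fermat, exponent reduces to 75 mod 46 = 29; 43^29 ≡ 40 (mod 47).
Mod 59: 38395 ≡ 45; by Fermat, exponent reduces to 75 mod 58 = 17; 45^17 ≡ 16 (mod 59).
Mod 43: 38395 ≡ 39; by Fermat, exponent reduces to 75 mod 42 = 33; 39^33 ≡ 8 (mod 43).
Combine by CRT: x ≡ 40 (mod 47), x ≡ 16 (mod 59), x ≡ 8 (mod 43) ⇒ x ≡ 102735 (mod 119239).

102735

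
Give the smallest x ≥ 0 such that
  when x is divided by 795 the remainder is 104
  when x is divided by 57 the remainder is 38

Combine the congruences pairwise.
gcd(795, 57) = 3 and 3 | (38 − 104), so the pair is consistent; merging gives x ≡ 2489 (mod 15105), where 15105 = lcm(795, 57).
The solution is unique modulo lcm(795, 57) = 15105.

2489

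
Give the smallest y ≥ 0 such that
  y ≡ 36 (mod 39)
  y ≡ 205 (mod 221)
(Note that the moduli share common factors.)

426

gcd(39, 221) = 13 and 13 | (205 − 36), so the pair is consistent; merging gives y ≡ 426 (mod 663), where 663 = lcm(39, 221).
The solution is unique modulo lcm(39, 221) = 663.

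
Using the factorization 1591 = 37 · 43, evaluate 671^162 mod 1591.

1220

Mod 37: 671 ≡ 5; by Fermat, exponent reduces to 162 mod 36 = 18; 5^18 ≡ 36 (mod 37).
Mod 43: 671 ≡ 26; by Fermat, exponent reduces to 162 mod 42 = 36; 26^36 ≡ 16 (mod 43).
Combine by CRT: x ≡ 36 (mod 37), x ≡ 16 (mod 43) ⇒ x ≡ 1220 (mod 1591).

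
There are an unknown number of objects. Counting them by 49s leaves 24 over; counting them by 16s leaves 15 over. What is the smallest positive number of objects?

367

From N ≡ 24 (mod 49) write N = 24 + 49t. Substituting into N ≡ 15 (mod 16) gives 49t ≡ 7 (mod 16), and since 1⁻¹ ≡ 1 (mod 16), t ≡ 7. Hence N ≡ 24 + 49·7 = 367 (mod 784).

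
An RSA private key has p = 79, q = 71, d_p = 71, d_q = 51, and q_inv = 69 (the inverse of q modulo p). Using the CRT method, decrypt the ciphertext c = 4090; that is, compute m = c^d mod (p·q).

2727

m₁ = c^(d_p) mod p: c ≡ 61 (mod 79), and 61^71 mod 79 = 41.
m₂ = c^(d_q) mod q: c ≡ 43 (mod 71), and 43^51 mod 71 = 29.
h = q_inv·(m₁ − m₂) mod p = 69·(41 − 29) mod 79 = 38.
m = m₂ + h·q = 29 + 38·71 = 2727.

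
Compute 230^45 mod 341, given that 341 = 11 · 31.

Mod 11: 230 ≡ 10; by Fermat, exponent reduces to 45 mod 10 = 5; 10^5 ≡ 10 (mod 11).
Mod 31: 230 ≡ 13; by Fermat, exponent reduces to 45 mod 30 = 15; 13^15 ≡ 30 (mod 31).
Combine by CRT: x ≡ 10 (mod 11), x ≡ 30 (mod 31) ⇒ x ≡ 340 (mod 341).

340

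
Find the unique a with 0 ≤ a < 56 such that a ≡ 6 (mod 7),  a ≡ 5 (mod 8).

13

Combine the congruences pairwise.
From a ≡ 6 (mod 7) write a = 6 + 7t. Substituting into a ≡ 5 (mod 8) gives 7t ≡ 7 (mod 8), and since 7⁻¹ ≡ 7 (mod 8), t ≡ 1. Hence a ≡ 6 + 7·1 = 13 (mod 56).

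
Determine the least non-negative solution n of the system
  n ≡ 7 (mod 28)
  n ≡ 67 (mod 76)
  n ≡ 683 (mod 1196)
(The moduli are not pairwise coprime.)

55699

gcd(28, 76) = 4 and 4 | (67 − 7), so the pair is consistent; merging gives n ≡ 371 (mod 532), where 532 = lcm(28, 76).
gcd(532, 1196) = 4 and 4 | (683 − 371), so the pair is consistent; merging gives n ≡ 55699 (mod 159068), where 159068 = lcm(532, 1196).
The solution is unique modulo lcm(28, 76, 1196) = 159068.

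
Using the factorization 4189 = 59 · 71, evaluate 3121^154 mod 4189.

Mod 59: 3121 ≡ 53; by Fermat, exponent reduces to 154 mod 58 = 38; 53^38 ≡ 35 (mod 59).
Mod 71: 3121 ≡ 68; by Fermat, exponent reduces to 154 mod 70 = 14; 68^14 ≡ 54 (mod 71).
Combine by CRT: x ≡ 35 (mod 59), x ≡ 54 (mod 71) ⇒ x ≡ 1687 (mod 4189).

1687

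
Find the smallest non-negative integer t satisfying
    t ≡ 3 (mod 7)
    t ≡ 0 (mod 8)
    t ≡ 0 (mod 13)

From t ≡ 3 (mod 7) write t = 3 + 7s. Substituting into t ≡ 0 (mod 8) gives 7s ≡ 5 (mod 8), and since 7⁻¹ ≡ 7 (mod 8), s ≡ 3. Hence t ≡ 3 + 7·3 = 24 (mod 56).
From t ≡ 24 (mod 56) write t = 24 + 56s. Substituting into t ≡ 0 (mod 13) gives 56s ≡ 2 (mod 13), and since 4⁻¹ ≡ 10 (mod 13), s ≡ 7. Hence t ≡ 24 + 56·7 = 416 (mod 728).

416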